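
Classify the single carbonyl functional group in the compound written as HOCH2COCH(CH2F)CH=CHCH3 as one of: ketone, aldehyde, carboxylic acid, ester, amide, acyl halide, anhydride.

ketone

The carbonyl is in the CO segment: –C(=O)– with carbon on both sides → ketone.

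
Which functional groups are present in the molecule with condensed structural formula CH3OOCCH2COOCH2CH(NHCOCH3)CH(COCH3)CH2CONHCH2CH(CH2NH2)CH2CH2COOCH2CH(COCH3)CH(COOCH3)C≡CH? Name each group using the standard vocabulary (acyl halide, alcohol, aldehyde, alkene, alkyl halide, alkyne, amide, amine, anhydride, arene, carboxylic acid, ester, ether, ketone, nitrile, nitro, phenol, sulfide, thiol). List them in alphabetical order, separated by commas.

Taking each segment in turn:
  CH3OOC: CH3O–C(=O)–: carbonyl C bonded to C and to –OCH3 → ester (not ketone + ether).
  CH2COOCH2: –C(=O)–O–C with C on the carbonyl side → ester.
  CH(NHCOCH3): pendant –NHC(=O)CH3: N bonded to a carbonyl → amide (not amine).
  CH(COCH3): pendant –COCH3: carbonyl C bonded to two carbons → ketone.
  CH2CONHCH2: –C(=O)–N– linkage → amide (the N is not an amine).
  CH(CH2NH2): pendant –CH2NH2: N on sp³ C, no adjacent C=O → amine.
  CH2COOCH2: –C(=O)–O–C with C on the carbonyl side → ester.
  CH(COCH3): pendant –COCH3: carbonyl C bonded to two carbons → ketone.
  CH(COOCH3): pendant –COOCH3: carbonyl C bonded to C and –OCH3 → ester.
  C≡CH: C≡C triple bond → alkyne.

alkyne, amide, amine, ester, ketone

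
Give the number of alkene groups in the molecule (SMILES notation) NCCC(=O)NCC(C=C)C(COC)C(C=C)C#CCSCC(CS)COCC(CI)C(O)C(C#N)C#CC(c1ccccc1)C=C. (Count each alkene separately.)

–NH2 on an sp³ carbon with no adjacent C=O → amine.
–C(=O)–N– linkage → amide (the N is not an amine).
pendant –CH=CH2: C=C double bond → alkene.
pendant –CH2OCH3: C–O–C linkage → ether.
pendant –CH=CH2: C=C double bond → alkene.
C≡C triple bond → alkyne.
C–S–C linkage → sulfide (thioether).
pendant –CH2SH → thiol.
C–O–C with sp³ carbons on both sides and no adjacent C=O → ether.
pendant –CH2X: halogen on sp³ carbon → alkyl halide.
–OH on an sp³ carbon → alcohol (secondary).
pendant –C≡N: nitrile.
C≡C triple bond → alkyne.
pendant –C6H5: benzene ring → arene.
C=C double bond → alkene.
Alkene appears at: CH(CH=CH2), CH(CH=CH2), CH=CH2 → 3.

3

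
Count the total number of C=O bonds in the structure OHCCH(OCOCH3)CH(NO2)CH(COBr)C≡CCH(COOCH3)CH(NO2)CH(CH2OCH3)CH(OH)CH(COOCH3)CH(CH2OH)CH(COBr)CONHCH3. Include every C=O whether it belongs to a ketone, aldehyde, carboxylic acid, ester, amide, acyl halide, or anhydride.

OHC: aldehyde, 1 C=O (running total 1).
CH(OCOCH3): ester, 1 C=O (running total 2).
CH(COBr): acyl halide, 1 C=O (running total 3).
CH(COOCH3): ester, 1 C=O (running total 4).
CH(COOCH3): ester, 1 C=O (running total 5).
CH(COBr): acyl halide, 1 C=O (running total 6).
CONHCH3: amide, 1 C=O (running total 7).

7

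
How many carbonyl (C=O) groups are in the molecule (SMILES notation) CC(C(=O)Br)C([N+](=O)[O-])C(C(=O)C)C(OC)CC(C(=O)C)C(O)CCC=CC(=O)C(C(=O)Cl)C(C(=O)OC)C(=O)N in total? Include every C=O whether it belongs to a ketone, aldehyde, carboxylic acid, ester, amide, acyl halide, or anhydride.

7

CH(COBr): acyl halide, 1 C=O (running total 1).
CH(COCH3): ketone, 1 C=O (running total 2).
CH(COCH3): ketone, 1 C=O (running total 3).
CO: ketone, 1 C=O (running total 4).
CH(COCl): acyl halide, 1 C=O (running total 5).
CH(COOCH3): ester, 1 C=O (running total 6).
CONH2: amide, 1 C=O (running total 7).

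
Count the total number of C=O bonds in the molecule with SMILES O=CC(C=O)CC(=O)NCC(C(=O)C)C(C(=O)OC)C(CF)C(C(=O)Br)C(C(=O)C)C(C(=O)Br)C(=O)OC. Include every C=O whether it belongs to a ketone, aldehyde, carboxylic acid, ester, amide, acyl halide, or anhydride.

OHC: aldehyde, 1 C=O (running total 1).
CH(CHO): aldehyde, 1 C=O (running total 2).
CH2CONHCH2: amide, 1 C=O (running total 3).
CH(COCH3): ketone, 1 C=O (running total 4).
CH(COOCH3): ester, 1 C=O (running total 5).
CH(COBr): acyl halide, 1 C=O (running total 6).
CH(COCH3): ketone, 1 C=O (running total 7).
CH(COBr): acyl halide, 1 C=O (running total 8).
COOCH3: ester, 1 C=O (running total 9).

9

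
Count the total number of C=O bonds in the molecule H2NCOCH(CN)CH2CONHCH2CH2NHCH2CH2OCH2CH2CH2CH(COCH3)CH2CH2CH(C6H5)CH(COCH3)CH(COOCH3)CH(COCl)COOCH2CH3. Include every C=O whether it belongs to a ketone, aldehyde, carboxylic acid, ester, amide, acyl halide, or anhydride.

7

H2NCO: amide, 1 C=O (running total 1).
CH2CONHCH2: amide, 1 C=O (running total 2).
CH(COCH3): ketone, 1 C=O (running total 3).
CH(COCH3): ketone, 1 C=O (running total 4).
CH(COOCH3): ester, 1 C=O (running total 5).
CH(COCl): acyl halide, 1 C=O (running total 6).
COOCH2CH3: ester, 1 C=O (running total 7).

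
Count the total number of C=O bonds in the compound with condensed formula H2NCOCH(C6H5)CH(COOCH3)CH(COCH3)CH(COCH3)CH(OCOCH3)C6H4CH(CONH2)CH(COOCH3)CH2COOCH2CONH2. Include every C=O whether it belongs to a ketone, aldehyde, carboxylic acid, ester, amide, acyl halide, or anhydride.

H2NCO: amide, 1 C=O (running total 1).
CH(COOCH3): ester, 1 C=O (running total 2).
CH(COCH3): ketone, 1 C=O (running total 3).
CH(COCH3): ketone, 1 C=O (running total 4).
CH(OCOCH3): ester, 1 C=O (running total 5).
CH(CONH2): amide, 1 C=O (running total 6).
CH(COOCH3): ester, 1 C=O (running total 7).
CH2COOCH2: ester, 1 C=O (running total 8).
CONH2: amide, 1 C=O (running total 9).

9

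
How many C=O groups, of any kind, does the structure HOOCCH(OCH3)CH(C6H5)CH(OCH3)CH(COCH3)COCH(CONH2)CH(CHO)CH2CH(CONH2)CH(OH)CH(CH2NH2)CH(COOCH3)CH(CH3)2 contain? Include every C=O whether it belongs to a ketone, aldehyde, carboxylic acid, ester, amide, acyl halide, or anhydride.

HOOC: carboxylic acid, 1 C=O (running total 1).
CH(COCH3): ketone, 1 C=O (running total 2).
CO: ketone, 1 C=O (running total 3).
CH(CONH2): amide, 1 C=O (running total 4).
CH(CHO): aldehyde, 1 C=O (running total 5).
CH(CONH2): amide, 1 C=O (running total 6).
CH(COOCH3): ester, 1 C=O (running total 7).

7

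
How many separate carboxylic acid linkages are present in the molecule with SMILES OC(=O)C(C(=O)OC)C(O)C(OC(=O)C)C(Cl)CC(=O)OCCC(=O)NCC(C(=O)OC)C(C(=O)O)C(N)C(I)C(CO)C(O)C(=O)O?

Reading the structure from left to right:
  HOOC: –COOH: carbonyl C bonded to –OH and C → carboxylic acid (the –OH is not a separate alcohol).
  CH(COOCH3): pendant –COOCH3: carbonyl C bonded to C and –OCH3 → ester.
  CH(OH): –OH on an sp³ carbon → alcohol (secondary).
  CH(OCOCH3): pendant –OC(=O)CH3: an acyloxy group → ester.
  CH(Cl): halogen on an sp³ carbon → alkyl halide.
  CH2COOCH2: –C(=O)–O–C with C on the carbonyl side → ester.
  CH2CONHCH2: –C(=O)–N– linkage → amide (the N is not an amine).
  CH(COOCH3): pendant –COOCH3: carbonyl C bonded to C and –OCH3 → ester.
  CH(COOH): pendant –COOH: carbonyl C bonded to C and –OH → carboxylic acid.
  CH(NH2): –NH2 on an sp³ carbon with no adjacent C=O → amine.
  CH(I): halogen on an sp³ carbon → alkyl halide.
  CH(CH2OH): pendant –CH2OH on an sp³ backbone C → alcohol.
  CH(OH): –OH on an sp³ carbon → alcohol (secondary).
  COOH: –COOH: carbonyl C bonded to –OH and C → carboxylic acid (the –OH is not a separate alcohol).
Carboxylic acid appears at: HOOC, CH(COOH), COOH → 3.

3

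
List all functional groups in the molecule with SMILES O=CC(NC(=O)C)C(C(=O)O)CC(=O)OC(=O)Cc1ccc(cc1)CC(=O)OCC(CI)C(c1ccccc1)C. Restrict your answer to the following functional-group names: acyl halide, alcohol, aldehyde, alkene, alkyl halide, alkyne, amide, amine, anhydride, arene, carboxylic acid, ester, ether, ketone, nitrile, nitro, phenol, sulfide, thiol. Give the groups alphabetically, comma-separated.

terminal –CHO: carbonyl C bonded to H and C → aldehyde.
pendant –NHC(=O)CH3: N bonded to a carbonyl → amide (not amine).
pendant –COOH: carbonyl C bonded to C and –OH → carboxylic acid.
two acyl groups sharing one oxygen, –C(=O)–O–C(=O)– → anhydride.
para-disubstituted benzene ring → arene.
–C(=O)–O–C with C on the carbonyl side → ester.
pendant –CH2X: halogen on sp³ carbon → alkyl halide.
pendant –C6H5: benzene ring → arene.

aldehyde, alkyl halide, amide, anhydride, arene, carboxylic acid, ester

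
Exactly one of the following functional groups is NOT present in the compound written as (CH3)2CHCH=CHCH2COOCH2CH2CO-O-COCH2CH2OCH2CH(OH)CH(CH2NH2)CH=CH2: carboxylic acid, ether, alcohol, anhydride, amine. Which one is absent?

carboxylic acid

anhydride: present (CH2CO-O-COCH2 — two acyl groups sharing one oxygen, –C(=O)–O–C(=O)– → anhydride).
amine: present (CH(CH2NH2) — pendant –CH2NH2: N on sp³ C, no adjacent C=O → amine).
ether: present (CH2OCH2 — C–O–C with sp³ carbons on both sides and no adjacent C=O → ether).
alcohol: present (CH(OH) — –OH on an sp³ carbon → alcohol (secondary)).
carboxylic acid: absent. In CH2COOCH2, the acyl oxygen is bonded to carbon (–O–C), not to H, so this is an ester.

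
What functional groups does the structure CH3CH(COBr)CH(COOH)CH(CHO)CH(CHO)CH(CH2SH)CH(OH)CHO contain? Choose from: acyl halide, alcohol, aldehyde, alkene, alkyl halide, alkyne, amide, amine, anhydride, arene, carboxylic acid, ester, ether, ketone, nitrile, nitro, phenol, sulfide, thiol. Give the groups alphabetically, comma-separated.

acyl halide, alcohol, aldehyde, carboxylic acid, thiol

pendant –C(=O)X: carbonyl C bonded to C and halogen → acyl halide.
pendant –COOH: carbonyl C bonded to C and –OH → carboxylic acid.
pendant –CHO: carbonyl C bonded to C and H → aldehyde.
pendant –CHO: carbonyl C bonded to C and H → aldehyde.
pendant –CH2SH → thiol.
–OH on an sp³ carbon → alcohol (secondary).
terminal –CHO: carbonyl C bonded to H and C → aldehyde.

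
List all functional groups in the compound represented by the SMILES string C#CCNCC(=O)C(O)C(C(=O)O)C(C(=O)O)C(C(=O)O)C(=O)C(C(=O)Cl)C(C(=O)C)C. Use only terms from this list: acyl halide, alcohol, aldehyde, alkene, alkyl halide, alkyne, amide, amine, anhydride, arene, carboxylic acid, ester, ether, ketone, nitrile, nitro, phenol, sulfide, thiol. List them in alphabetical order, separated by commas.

C≡C triple bond → alkyne.
C–N–C with sp³ carbons and no adjacent C=O → amine (secondary).
–C(=O)– with carbon on both sides → ketone.
–OH on an sp³ carbon → alcohol (secondary).
pendant –COOH: carbonyl C bonded to C and –OH → carboxylic acid.
pendant –COOH: carbonyl C bonded to C and –OH → carboxylic acid.
pendant –COOH: carbonyl C bonded to C and –OH → carboxylic acid.
–C(=O)– with carbon on both sides → ketone.
pendant –C(=O)X: carbonyl C bonded to C and halogen → acyl halide.
pendant –COCH3: carbonyl C bonded to two carbons → ketone.

acyl halide, alcohol, alkyne, amine, carboxylic acid, ketone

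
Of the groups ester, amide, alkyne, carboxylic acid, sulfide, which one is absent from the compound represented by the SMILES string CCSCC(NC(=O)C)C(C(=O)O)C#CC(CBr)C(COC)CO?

alkyne: present (C≡C — C≡C triple bond → alkyne).
carboxylic acid: present (CH(COOH) — pendant –COOH: carbonyl C bonded to C and –OH → carboxylic acid).
sulfide: present (CH2SCH2 — C–S–C linkage → sulfide (thioether)).
amide: present (CH(NHCOCH3) — pendant –NHC(=O)CH3: N bonded to a carbonyl → amide (not amine)).
ester: no segment matches this pattern.

ester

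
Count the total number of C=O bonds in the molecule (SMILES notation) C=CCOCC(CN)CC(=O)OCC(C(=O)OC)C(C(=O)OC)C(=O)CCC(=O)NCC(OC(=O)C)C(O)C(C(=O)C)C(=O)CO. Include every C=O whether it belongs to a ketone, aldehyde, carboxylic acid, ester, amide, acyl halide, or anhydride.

CH2COOCH2: ester, 1 C=O (running total 1).
CH(COOCH3): ester, 1 C=O (running total 2).
CH(COOCH3): ester, 1 C=O (running total 3).
CO: ketone, 1 C=O (running total 4).
CH2CONHCH2: amide, 1 C=O (running total 5).
CH(OCOCH3): ester, 1 C=O (running total 6).
CH(COCH3): ketone, 1 C=O (running total 7).
CO: ketone, 1 C=O (running total 8).

8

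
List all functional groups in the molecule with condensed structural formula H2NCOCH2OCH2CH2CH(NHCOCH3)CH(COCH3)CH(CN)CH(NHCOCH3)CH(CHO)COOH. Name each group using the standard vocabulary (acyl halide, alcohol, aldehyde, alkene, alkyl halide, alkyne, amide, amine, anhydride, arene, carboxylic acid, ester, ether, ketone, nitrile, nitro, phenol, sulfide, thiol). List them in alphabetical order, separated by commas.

aldehyde, amide, carboxylic acid, ether, ketone, nitrile

Working along the chain:
  H2NCO: –C(=O)NH2: carbonyl C bonded to C and to N → amide (the N is not a separate amine).
  CH2OCH2: C–O–C with sp³ carbons on both sides and no adjacent C=O → ether.
  CH(NHCOCH3): pendant –NHC(=O)CH3: N bonded to a carbonyl → amide (not amine).
  CH(COCH3): pendant –COCH3: carbonyl C bonded to two carbons → ketone.
  CH(CN): pendant –C≡N: nitrile.
  CH(NHCOCH3): pendant –NHC(=O)CH3: N bonded to a carbonyl → amide (not amine).
  CH(CHO): pendant –CHO: carbonyl C bonded to C and H → aldehyde.
  COOH: –COOH: carbonyl C bonded to –OH and C → carboxylic acid (the –OH is not a separate alcohol).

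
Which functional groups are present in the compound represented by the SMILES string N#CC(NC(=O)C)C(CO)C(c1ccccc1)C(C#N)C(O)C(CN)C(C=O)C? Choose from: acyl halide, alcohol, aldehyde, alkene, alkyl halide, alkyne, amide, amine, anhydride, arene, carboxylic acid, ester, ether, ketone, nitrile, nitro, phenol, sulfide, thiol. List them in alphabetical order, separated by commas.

Taking each segment in turn:
  N≡C: N≡C–: carbon triple-bonded to nitrogen → nitrile.
  CH(NHCOCH3): pendant –NHC(=O)CH3: N bonded to a carbonyl → amide (not amine).
  CH(CH2OH): pendant –CH2OH on an sp³ backbone C → alcohol.
  CH(C6H5): pendant –C6H5: benzene ring → arene.
  CH(CN): pendant –C≡N: nitrile.
  CH(OH): –OH on an sp³ carbon → alcohol (secondary).
  CH(CH2NH2): pendant –CH2NH2: N on sp³ C, no adjacent C=O → amine.
  CH(CHO): pendant –CHO: carbonyl C bonded to C and H → aldehyde.

alcohol, aldehyde, amide, amine, arene, nitrile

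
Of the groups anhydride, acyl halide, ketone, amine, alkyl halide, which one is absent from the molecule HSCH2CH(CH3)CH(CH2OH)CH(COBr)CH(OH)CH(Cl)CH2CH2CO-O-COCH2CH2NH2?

ketone

anhydride: present (CH2CO-O-COCH2 — two acyl groups sharing one oxygen, –C(=O)–O–C(=O)– → anhydride).
amine: present (CH2NH2 — –NH2 on an sp³ carbon with no adjacent C=O → amine).
alkyl halide: present (CH(Cl) — halogen on an sp³ carbon → alkyl halide).
acyl halide: present (CH(COBr) — pendant –C(=O)X: carbonyl C bonded to C and halogen → acyl halide).
ketone: absent. In CH(COBr), the C=O is bonded to a halogen, which defines an acyl halide, not a ketone. In CH2CO-O-COCH2, the two C=O groups share a bridging oxygen, which is an anhydride linkage, not a ketone.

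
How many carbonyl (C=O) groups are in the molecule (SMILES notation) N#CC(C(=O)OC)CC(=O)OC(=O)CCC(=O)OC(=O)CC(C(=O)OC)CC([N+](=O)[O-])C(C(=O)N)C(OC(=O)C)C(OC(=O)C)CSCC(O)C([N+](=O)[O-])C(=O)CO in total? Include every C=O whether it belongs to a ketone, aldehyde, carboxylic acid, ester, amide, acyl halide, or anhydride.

10

CH(COOCH3): ester, 1 C=O (running total 1).
CH2CO-O-COCH2: anhydride, 2 C=O (running total 3).
CH2CO-O-COCH2: anhydride, 2 C=O (running total 5).
CH(COOCH3): ester, 1 C=O (running total 6).
CH(CONH2): amide, 1 C=O (running total 7).
CH(OCOCH3): ester, 1 C=O (running total 8).
CH(OCOCH3): ester, 1 C=O (running total 9).
CO: ketone, 1 C=O (running total 10).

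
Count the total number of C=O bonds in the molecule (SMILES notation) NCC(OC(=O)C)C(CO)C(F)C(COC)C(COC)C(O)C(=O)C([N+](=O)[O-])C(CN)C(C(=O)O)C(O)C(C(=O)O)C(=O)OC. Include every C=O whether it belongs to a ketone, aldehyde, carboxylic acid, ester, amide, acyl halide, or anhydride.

5

CH(OCOCH3): ester, 1 C=O (running total 1).
CO: ketone, 1 C=O (running total 2).
CH(COOH): carboxylic acid, 1 C=O (running total 3).
CH(COOH): carboxylic acid, 1 C=O (running total 4).
COOCH3: ester, 1 C=O (running total 5).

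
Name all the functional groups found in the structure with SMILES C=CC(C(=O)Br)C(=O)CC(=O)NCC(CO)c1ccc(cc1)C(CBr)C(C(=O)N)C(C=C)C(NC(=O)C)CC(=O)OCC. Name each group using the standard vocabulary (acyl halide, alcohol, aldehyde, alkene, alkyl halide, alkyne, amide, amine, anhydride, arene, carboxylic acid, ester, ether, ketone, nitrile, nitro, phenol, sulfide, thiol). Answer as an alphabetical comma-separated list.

Working along the chain:
  CH2=CH: C=C double bond → alkene.
  CH(COBr): pendant –C(=O)X: carbonyl C bonded to C and halogen → acyl halide.
  CO: –C(=O)– with carbon on both sides → ketone.
  CH2CONHCH2: –C(=O)–N– linkage → amide (the N is not an amine).
  CH(CH2OH): pendant –CH2OH on an sp³ backbone C → alcohol.
  C6H4: para-disubstituted benzene ring → arene.
  CH(CH2Br): pendant –CH2X: halogen on sp³ carbon → alkyl halide.
  CH(CONH2): pendant –CONH2: carbonyl C bonded to C and N → amide.
  CH(CH=CH2): pendant –CH=CH2: C=C double bond → alkene.
  CH(NHCOCH3): pendant –NHC(=O)CH3: N bonded to a carbonyl → amide (not amine).
  COOCH2CH3: –C(=O)OCH2CH3: carbonyl C bonded to C and to –OEt → ester.

acyl halide, alcohol, alkene, alkyl halide, amide, arene, ester, ketone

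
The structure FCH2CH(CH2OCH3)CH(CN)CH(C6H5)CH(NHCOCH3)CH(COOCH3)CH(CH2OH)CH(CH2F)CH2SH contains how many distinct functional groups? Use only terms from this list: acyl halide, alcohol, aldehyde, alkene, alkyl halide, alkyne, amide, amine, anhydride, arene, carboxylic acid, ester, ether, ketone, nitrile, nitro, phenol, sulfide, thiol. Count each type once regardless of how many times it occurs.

8

Taking each segment in turn:
  FCH2: halogen on an sp³ carbon → alkyl halide.
  CH(CH2OCH3): pendant –CH2OCH3: C–O–C linkage → ether.
  CH(CN): pendant –C≡N: nitrile.
  CH(C6H5): pendant –C6H5: benzene ring → arene.
  CH(NHCOCH3): pendant –NHC(=O)CH3: N bonded to a carbonyl → amide (not amine).
  CH(COOCH3): pendant –COOCH3: carbonyl C bonded to C and –OCH3 → ester.
  CH(CH2OH): pendant –CH2OH on an sp³ backbone C → alcohol.
  CH(CH2F): pendant –CH2X: halogen on sp³ carbon → alkyl halide.
  CH2SH: –SH on an sp³ carbon → thiol.
Distinct types present: alcohol, alkyl halide, amide, arene, ester, ether, nitrile, thiol.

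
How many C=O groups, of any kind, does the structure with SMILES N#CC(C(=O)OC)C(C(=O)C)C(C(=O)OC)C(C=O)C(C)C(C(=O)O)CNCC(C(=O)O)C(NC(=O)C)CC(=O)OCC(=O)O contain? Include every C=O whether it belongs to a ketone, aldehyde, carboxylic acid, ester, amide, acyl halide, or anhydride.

9

CH(COOCH3): ester, 1 C=O (running total 1).
CH(COCH3): ketone, 1 C=O (running total 2).
CH(COOCH3): ester, 1 C=O (running total 3).
CH(CHO): aldehyde, 1 C=O (running total 4).
CH(COOH): carboxylic acid, 1 C=O (running total 5).
CH(COOH): carboxylic acid, 1 C=O (running total 6).
CH(NHCOCH3): amide, 1 C=O (running total 7).
CH2COOCH2: ester, 1 C=O (running total 8).
COOH: carboxylic acid, 1 C=O (running total 9).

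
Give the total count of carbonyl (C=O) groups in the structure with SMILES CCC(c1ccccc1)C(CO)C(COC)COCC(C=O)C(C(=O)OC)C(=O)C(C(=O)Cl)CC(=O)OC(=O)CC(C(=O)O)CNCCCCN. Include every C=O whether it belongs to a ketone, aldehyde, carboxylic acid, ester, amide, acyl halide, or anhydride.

7

CH(CHO): aldehyde, 1 C=O (running total 1).
CH(COOCH3): ester, 1 C=O (running total 2).
CO: ketone, 1 C=O (running total 3).
CH(COCl): acyl halide, 1 C=O (running total 4).
CH2CO-O-COCH2: anhydride, 2 C=O (running total 6).
CH(COOH): carboxylic acid, 1 C=O (running total 7).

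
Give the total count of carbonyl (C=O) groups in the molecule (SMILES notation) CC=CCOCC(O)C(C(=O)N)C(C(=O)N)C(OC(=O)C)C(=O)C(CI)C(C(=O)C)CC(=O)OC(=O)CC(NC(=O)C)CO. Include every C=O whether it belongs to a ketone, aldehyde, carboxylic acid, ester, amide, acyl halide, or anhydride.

8

CH(CONH2): amide, 1 C=O (running total 1).
CH(CONH2): amide, 1 C=O (running total 2).
CH(OCOCH3): ester, 1 C=O (running total 3).
CO: ketone, 1 C=O (running total 4).
CH(COCH3): ketone, 1 C=O (running total 5).
CH2CO-O-COCH2: anhydride, 2 C=O (running total 7).
CH(NHCOCH3): amide, 1 C=O (running total 8).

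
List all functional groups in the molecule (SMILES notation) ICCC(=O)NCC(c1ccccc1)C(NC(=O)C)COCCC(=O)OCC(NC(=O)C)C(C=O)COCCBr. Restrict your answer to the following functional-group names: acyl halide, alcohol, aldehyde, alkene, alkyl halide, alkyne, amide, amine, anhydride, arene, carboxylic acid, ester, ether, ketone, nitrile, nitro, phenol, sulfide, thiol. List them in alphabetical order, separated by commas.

aldehyde, alkyl halide, amide, arene, ester, ether

Working along the chain:
  ICH2: halogen on an sp³ carbon → alkyl halide.
  CH2CONHCH2: –C(=O)–N– linkage → amide (the N is not an amine).
  CH(C6H5): pendant –C6H5: benzene ring → arene.
  CH(NHCOCH3): pendant –NHC(=O)CH3: N bonded to a carbonyl → amide (not amine).
  CH2OCH2: C–O–C with sp³ carbons on both sides and no adjacent C=O → ether.
  CH2COOCH2: –C(=O)–O–C with C on the carbonyl side → ester.
  CH(NHCOCH3): pendant –NHC(=O)CH3: N bonded to a carbonyl → amide (not amine).
  CH(CHO): pendant –CHO: carbonyl C bonded to C and H → aldehyde.
  CH2OCH2: C–O–C with sp³ carbons on both sides and no adjacent C=O → ether.
  CH2Br: halogen on an sp³ carbon → alkyl halide.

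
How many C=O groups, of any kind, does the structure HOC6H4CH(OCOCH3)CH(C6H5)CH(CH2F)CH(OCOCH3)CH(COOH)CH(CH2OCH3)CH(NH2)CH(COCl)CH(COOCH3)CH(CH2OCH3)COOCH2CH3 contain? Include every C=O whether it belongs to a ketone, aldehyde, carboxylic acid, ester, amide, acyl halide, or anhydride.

6

CH(OCOCH3): ester, 1 C=O (running total 1).
CH(OCOCH3): ester, 1 C=O (running total 2).
CH(COOH): carboxylic acid, 1 C=O (running total 3).
CH(COCl): acyl halide, 1 C=O (running total 4).
CH(COOCH3): ester, 1 C=O (running total 5).
COOCH2CH3: ester, 1 C=O (running total 6).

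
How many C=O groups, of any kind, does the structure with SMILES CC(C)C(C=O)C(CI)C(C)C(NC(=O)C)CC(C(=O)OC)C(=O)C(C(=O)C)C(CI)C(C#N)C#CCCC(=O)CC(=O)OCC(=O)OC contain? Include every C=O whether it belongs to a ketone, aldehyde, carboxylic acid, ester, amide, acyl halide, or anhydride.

CH(CHO): aldehyde, 1 C=O (running total 1).
CH(NHCOCH3): amide, 1 C=O (running total 2).
CH(COOCH3): ester, 1 C=O (running total 3).
CO: ketone, 1 C=O (running total 4).
CH(COCH3): ketone, 1 C=O (running total 5).
CO: ketone, 1 C=O (running total 6).
CH2COOCH2: ester, 1 C=O (running total 7).
COOCH3: ester, 1 C=O (running total 8).

8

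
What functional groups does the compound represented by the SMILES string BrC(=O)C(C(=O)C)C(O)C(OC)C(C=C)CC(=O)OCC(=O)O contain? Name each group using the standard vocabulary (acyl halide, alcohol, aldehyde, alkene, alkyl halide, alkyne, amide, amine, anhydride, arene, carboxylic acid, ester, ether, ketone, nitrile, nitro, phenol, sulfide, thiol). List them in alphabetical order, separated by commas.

acyl halide, alcohol, alkene, carboxylic acid, ester, ether, ketone

Working along the chain:
  BrCO: –C(=O)Br: carbonyl C bonded to C and to a halogen → acyl halide (not alkyl halide).
  CH(COCH3): pendant –COCH3: carbonyl C bonded to two carbons → ketone.
  CH(OH): –OH on an sp³ carbon → alcohol (secondary).
  CH(OCH3): pendant –OCH3: C–O–C with sp³ C, no adjacent C=O → ether.
  CH(CH=CH2): pendant –CH=CH2: C=C double bond → alkene.
  CH2COOCH2: –C(=O)–O–C with C on the carbonyl side → ester.
  COOH: –COOH: carbonyl C bonded to –OH and C → carboxylic acid (the –OH is not a separate alcohol).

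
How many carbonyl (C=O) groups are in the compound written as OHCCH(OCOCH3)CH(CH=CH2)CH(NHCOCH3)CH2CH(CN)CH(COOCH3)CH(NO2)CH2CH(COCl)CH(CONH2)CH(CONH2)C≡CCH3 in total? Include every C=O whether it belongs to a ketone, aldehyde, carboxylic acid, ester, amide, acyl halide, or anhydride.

OHC: aldehyde, 1 C=O (running total 1).
CH(OCOCH3): ester, 1 C=O (running total 2).
CH(NHCOCH3): amide, 1 C=O (running total 3).
CH(COOCH3): ester, 1 C=O (running total 4).
CH(COCl): acyl halide, 1 C=O (running total 5).
CH(CONH2): amide, 1 C=O (running total 6).
CH(CONH2): amide, 1 C=O (running total 7).

7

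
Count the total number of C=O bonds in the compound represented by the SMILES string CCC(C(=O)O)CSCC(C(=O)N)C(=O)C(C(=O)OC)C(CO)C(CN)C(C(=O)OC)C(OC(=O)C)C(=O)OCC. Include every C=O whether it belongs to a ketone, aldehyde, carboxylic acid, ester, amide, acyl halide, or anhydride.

7

CH(COOH): carboxylic acid, 1 C=O (running total 1).
CH(CONH2): amide, 1 C=O (running total 2).
CO: ketone, 1 C=O (running total 3).
CH(COOCH3): ester, 1 C=O (running total 4).
CH(COOCH3): ester, 1 C=O (running total 5).
CH(OCOCH3): ester, 1 C=O (running total 6).
COOCH2CH3: ester, 1 C=O (running total 7).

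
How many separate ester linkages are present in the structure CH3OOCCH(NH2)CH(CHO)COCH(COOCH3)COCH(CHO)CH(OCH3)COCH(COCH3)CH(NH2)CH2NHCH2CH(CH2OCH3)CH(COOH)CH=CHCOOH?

2

CH3O–C(=O)–: carbonyl C bonded to C and to –OCH3 → ester (not ketone + ether).
–NH2 on an sp³ carbon with no adjacent C=O → amine.
pendant –CHO: carbonyl C bonded to C and H → aldehyde.
–C(=O)– with carbon on both sides → ketone.
pendant –COOCH3: carbonyl C bonded to C and –OCH3 → ester.
–C(=O)– with carbon on both sides → ketone.
pendant –CHO: carbonyl C bonded to C and H → aldehyde.
pendant –OCH3: C–O–C with sp³ C, no adjacent C=O → ether.
–C(=O)– with carbon on both sides → ketone.
pendant –COCH3: carbonyl C bonded to two carbons → ketone.
–NH2 on an sp³ carbon with no adjacent C=O → amine.
C–N–C with sp³ carbons and no adjacent C=O → amine (secondary).
pendant –CH2OCH3: C–O–C linkage → ether.
pendant –COOH: carbonyl C bonded to C and –OH → carboxylic acid.
C=C double bond → alkene.
–COOH: carbonyl C bonded to –OH and C → carboxylic acid (the –OH is not a separate alcohol).
Ester appears at: CH3OOC, CH(COOCH3) → 2.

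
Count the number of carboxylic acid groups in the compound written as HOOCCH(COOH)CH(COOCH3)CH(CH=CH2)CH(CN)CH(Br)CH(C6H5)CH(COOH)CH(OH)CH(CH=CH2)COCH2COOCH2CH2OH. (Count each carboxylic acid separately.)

Working along the chain:
  HOOC: –COOH: carbonyl C bonded to –OH and C → carboxylic acid (the –OH is not a separate alcohol).
  CH(COOH): pendant –COOH: carbonyl C bonded to C and –OH → carboxylic acid.
  CH(COOCH3): pendant –COOCH3: carbonyl C bonded to C and –OCH3 → ester.
  CH(CH=CH2): pendant –CH=CH2: C=C double bond → alkene.
  CH(CN): pendant –C≡N: nitrile.
  CH(Br): halogen on an sp³ carbon → alkyl halide.
  CH(C6H5): pendant –C6H5: benzene ring → arene.
  CH(COOH): pendant –COOH: carbonyl C bonded to C and –OH → carboxylic acid.
  CH(OH): –OH on an sp³ carbon → alcohol (secondary).
  CH(CH=CH2): pendant –CH=CH2: C=C double bond → alkene.
  CO: –C(=O)– with carbon on both sides → ketone.
  CH2COOCH2: –C(=O)–O–C with C on the carbonyl side → ester.
  CH2OH: –OH on an sp³ carbon → alcohol.
Carboxylic acid appears at: HOOC, CH(COOH), CH(COOH) → 3.

3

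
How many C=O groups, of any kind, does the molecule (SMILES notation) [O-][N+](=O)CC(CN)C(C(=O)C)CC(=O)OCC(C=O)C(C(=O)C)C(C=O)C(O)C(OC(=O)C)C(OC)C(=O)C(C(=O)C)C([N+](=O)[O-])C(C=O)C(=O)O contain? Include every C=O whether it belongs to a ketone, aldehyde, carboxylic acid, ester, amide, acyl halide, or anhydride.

10

CH(COCH3): ketone, 1 C=O (running total 1).
CH2COOCH2: ester, 1 C=O (running total 2).
CH(CHO): aldehyde, 1 C=O (running total 3).
CH(COCH3): ketone, 1 C=O (running total 4).
CH(CHO): aldehyde, 1 C=O (running total 5).
CH(OCOCH3): ester, 1 C=O (running total 6).
CO: ketone, 1 C=O (running total 7).
CH(COCH3): ketone, 1 C=O (running total 8).
CH(CHO): aldehyde, 1 C=O (running total 9).
COOH: carboxylic acid, 1 C=O (running total 10).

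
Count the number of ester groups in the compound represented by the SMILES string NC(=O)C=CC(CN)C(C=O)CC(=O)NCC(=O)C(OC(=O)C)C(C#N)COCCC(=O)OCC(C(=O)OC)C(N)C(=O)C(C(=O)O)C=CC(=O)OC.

4

–C(=O)NH2: carbonyl C bonded to C and to N → amide (the N is not a separate amine).
C=C double bond → alkene.
pendant –CH2NH2: N on sp³ C, no adjacent C=O → amine.
pendant –CHO: carbonyl C bonded to C and H → aldehyde.
–C(=O)–N– linkage → amide (the N is not an amine).
–C(=O)– with carbon on both sides → ketone.
pendant –OC(=O)CH3: an acyloxy group → ester.
pendant –C≡N: nitrile.
C–O–C with sp³ carbons on both sides and no adjacent C=O → ether.
–C(=O)–O–C with C on the carbonyl side → ester.
pendant –COOCH3: carbonyl C bonded to C and –OCH3 → ester.
–NH2 on an sp³ carbon with no adjacent C=O → amine.
–C(=O)– with carbon on both sides → ketone.
pendant –COOH: carbonyl C bonded to C and –OH → carboxylic acid.
C=C double bond → alkene.
–C(=O)OCH3: carbonyl C bonded to C and to –OCH3 → ester (not ketone + ether).
Ester appears at: CH(OCOCH3), CH2COOCH2, CH(COOCH3), COOCH3 → 4.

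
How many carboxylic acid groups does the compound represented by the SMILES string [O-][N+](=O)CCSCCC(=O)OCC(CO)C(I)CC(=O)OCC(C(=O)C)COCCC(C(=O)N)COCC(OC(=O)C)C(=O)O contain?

1

Reading the structure from left to right:
  O2NCH2: –NO2 on carbon → nitro group.
  CH2SCH2: C–S–C linkage → sulfide (thioether).
  CH2COOCH2: –C(=O)–O–C with C on the carbonyl side → ester.
  CH(CH2OH): pendant –CH2OH on an sp³ backbone C → alcohol.
  CH(I): halogen on an sp³ carbon → alkyl halide.
  CH2COOCH2: –C(=O)–O–C with C on the carbonyl side → ester.
  CH(COCH3): pendant –COCH3: carbonyl C bonded to two carbons → ketone.
  CH2OCH2: C–O–C with sp³ carbons on both sides and no adjacent C=O → ether.
  CH(CONH2): pendant –CONH2: carbonyl C bonded to C and N → amide.
  CH2OCH2: C–O–C with sp³ carbons on both sides and no adjacent C=O → ether.
  CH(OCOCH3): pendant –OC(=O)CH3: an acyloxy group → ester.
  COOH: –COOH: carbonyl C bonded to –OH and C → carboxylic acid (the –OH is not a separate alcohol).
Carboxylic acid appears at: COOH → 1.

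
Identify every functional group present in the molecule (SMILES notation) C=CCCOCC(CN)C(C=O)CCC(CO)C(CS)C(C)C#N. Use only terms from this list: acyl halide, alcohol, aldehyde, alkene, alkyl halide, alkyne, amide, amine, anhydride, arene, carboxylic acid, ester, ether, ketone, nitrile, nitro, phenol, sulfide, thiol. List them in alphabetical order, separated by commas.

Working along the chain:
  CH2=CH: C=C double bond → alkene.
  CH2OCH2: C–O–C with sp³ carbons on both sides and no adjacent C=O → ether.
  CH(CH2NH2): pendant –CH2NH2: N on sp³ C, no adjacent C=O → amine.
  CH(CHO): pendant –CHO: carbonyl C bonded to C and H → aldehyde.
  CH(CH2OH): pendant –CH2OH on an sp³ backbone C → alcohol.
  CH(CH2SH): pendant –CH2SH → thiol.
  CN: –C≡N: carbon triple-bonded to nitrogen → nitrile.

alcohol, aldehyde, alkene, amine, ether, nitrile, thiol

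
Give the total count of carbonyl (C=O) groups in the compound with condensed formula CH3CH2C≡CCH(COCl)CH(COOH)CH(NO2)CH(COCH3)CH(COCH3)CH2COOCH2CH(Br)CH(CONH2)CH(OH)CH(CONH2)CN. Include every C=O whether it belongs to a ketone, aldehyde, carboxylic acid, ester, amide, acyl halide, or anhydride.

CH(COCl): acyl halide, 1 C=O (running total 1).
CH(COOH): carboxylic acid, 1 C=O (running total 2).
CH(COCH3): ketone, 1 C=O (running total 3).
CH(COCH3): ketone, 1 C=O (running total 4).
CH2COOCH2: ester, 1 C=O (running total 5).
CH(CONH2): amide, 1 C=O (running total 6).
CH(CONH2): amide, 1 C=O (running total 7).

7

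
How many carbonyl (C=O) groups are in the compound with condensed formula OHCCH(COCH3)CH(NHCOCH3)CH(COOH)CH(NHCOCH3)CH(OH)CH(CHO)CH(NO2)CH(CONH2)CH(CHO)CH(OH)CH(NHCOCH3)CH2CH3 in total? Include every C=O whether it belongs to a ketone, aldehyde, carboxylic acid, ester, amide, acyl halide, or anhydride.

OHC: aldehyde, 1 C=O (running total 1).
CH(COCH3): ketone, 1 C=O (running total 2).
CH(NHCOCH3): amide, 1 C=O (running total 3).
CH(COOH): carboxylic acid, 1 C=O (running total 4).
CH(NHCOCH3): amide, 1 C=O (running total 5).
CH(CHO): aldehyde, 1 C=O (running total 6).
CH(CONH2): amide, 1 C=O (running total 7).
CH(CHO): aldehyde, 1 C=O (running total 8).
CH(NHCOCH3): amide, 1 C=O (running total 9).

9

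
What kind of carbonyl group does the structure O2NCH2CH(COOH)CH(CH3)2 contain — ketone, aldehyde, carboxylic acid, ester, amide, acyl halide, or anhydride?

carboxylic acid

The carbonyl is in the CH(COOH) segment: pendant –COOH: carbonyl C bonded to C and –OH → carboxylic acid.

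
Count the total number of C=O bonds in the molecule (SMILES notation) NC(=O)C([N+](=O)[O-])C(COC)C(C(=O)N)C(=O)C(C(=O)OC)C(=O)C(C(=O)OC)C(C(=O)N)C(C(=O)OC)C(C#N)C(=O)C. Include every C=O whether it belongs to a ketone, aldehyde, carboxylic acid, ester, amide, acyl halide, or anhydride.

9

H2NCO: amide, 1 C=O (running total 1).
CH(CONH2): amide, 1 C=O (running total 2).
CO: ketone, 1 C=O (running total 3).
CH(COOCH3): ester, 1 C=O (running total 4).
CO: ketone, 1 C=O (running total 5).
CH(COOCH3): ester, 1 C=O (running total 6).
CH(CONH2): amide, 1 C=O (running total 7).
CH(COOCH3): ester, 1 C=O (running total 8).
CO: ketone, 1 C=O (running total 9).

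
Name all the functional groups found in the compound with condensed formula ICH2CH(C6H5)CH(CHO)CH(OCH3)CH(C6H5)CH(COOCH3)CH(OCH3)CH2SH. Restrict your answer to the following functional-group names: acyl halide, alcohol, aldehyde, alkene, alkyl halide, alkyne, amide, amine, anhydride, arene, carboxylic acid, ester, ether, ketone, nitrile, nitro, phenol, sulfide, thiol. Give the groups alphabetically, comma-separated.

Taking each segment in turn:
  ICH2: halogen on an sp³ carbon → alkyl halide.
  CH(C6H5): pendant –C6H5: benzene ring → arene.
  CH(CHO): pendant –CHO: carbonyl C bonded to C and H → aldehyde.
  CH(OCH3): pendant –OCH3: C–O–C with sp³ C, no adjacent C=O → ether.
  CH(C6H5): pendant –C6H5: benzene ring → arene.
  CH(COOCH3): pendant –COOCH3: carbonyl C bonded to C and –OCH3 → ester.
  CH(OCH3): pendant –OCH3: C–O–C with sp³ C, no adjacent C=O → ether.
  CH2SH: –SH on an sp³ carbon → thiol.

aldehyde, alkyl halide, arene, ester, ether, thiol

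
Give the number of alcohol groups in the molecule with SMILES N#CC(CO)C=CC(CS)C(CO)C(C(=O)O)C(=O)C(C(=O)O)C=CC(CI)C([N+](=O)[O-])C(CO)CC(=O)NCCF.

3

Reading the structure from left to right:
  N≡C: N≡C–: carbon triple-bonded to nitrogen → nitrile.
  CH(CH2OH): pendant –CH2OH on an sp³ backbone C → alcohol.
  CH=CH: C=C double bond → alkene.
  CH(CH2SH): pendant –CH2SH → thiol.
  CH(CH2OH): pendant –CH2OH on an sp³ backbone C → alcohol.
  CH(COOH): pendant –COOH: carbonyl C bonded to C and –OH → carboxylic acid.
  CO: –C(=O)– with carbon on both sides → ketone.
  CH(COOH): pendant –COOH: carbonyl C bonded to C and –OH → carboxylic acid.
  CH=CH: C=C double bond → alkene.
  CH(CH2I): pendant –CH2X: halogen on sp³ carbon → alkyl halide.
  CH(NO2): –NO2 on an sp³ carbon → nitro (the N=O is not a carbonyl).
  CH(CH2OH): pendant –CH2OH on an sp³ backbone C → alcohol.
  CH2CONHCH2: –C(=O)–N– linkage → amide (the N is not an amine).
  CH2F: halogen on an sp³ carbon → alkyl halide.
Alcohol appears at: CH(CH2OH), CH(CH2OH), CH(CH2OH) → 3.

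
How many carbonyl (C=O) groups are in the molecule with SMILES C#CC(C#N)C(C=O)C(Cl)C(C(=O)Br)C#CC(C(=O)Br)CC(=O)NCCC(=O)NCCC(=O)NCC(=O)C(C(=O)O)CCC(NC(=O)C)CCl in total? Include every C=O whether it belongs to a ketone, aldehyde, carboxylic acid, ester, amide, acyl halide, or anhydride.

9

CH(CHO): aldehyde, 1 C=O (running total 1).
CH(COBr): acyl halide, 1 C=O (running total 2).
CH(COBr): acyl halide, 1 C=O (running total 3).
CH2CONHCH2: amide, 1 C=O (running total 4).
CH2CONHCH2: amide, 1 C=O (running total 5).
CH2CONHCH2: amide, 1 C=O (running total 6).
CO: ketone, 1 C=O (running total 7).
CH(COOH): carboxylic acid, 1 C=O (running total 8).
CH(NHCOCH3): amide, 1 C=O (running total 9).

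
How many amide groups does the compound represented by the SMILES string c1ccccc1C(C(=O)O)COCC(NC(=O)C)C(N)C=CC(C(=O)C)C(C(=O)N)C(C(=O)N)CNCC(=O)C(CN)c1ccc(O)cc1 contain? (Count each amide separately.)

3

Working along the chain:
  C6H5: C6H5– phenyl ring → arene.
  CH(COOH): pendant –COOH: carbonyl C bonded to C and –OH → carboxylic acid.
  CH2OCH2: C–O–C with sp³ carbons on both sides and no adjacent C=O → ether.
  CH(NHCOCH3): pendant –NHC(=O)CH3: N bonded to a carbonyl → amide (not amine).
  CH(NH2): –NH2 on an sp³ carbon with no adjacent C=O → amine.
  CH=CH: C=C double bond → alkene.
  CH(COCH3): pendant –COCH3: carbonyl C bonded to two carbons → ketone.
  CH(CONH2): pendant –CONH2: carbonyl C bonded to C and N → amide.
  CH(CONH2): pendant –CONH2: carbonyl C bonded to C and N → amide.
  CH2NHCH2: C–N–C with sp³ carbons and no adjacent C=O → amine (secondary).
  CO: –C(=O)– with carbon on both sides → ketone.
  CH(CH2NH2): pendant –CH2NH2: N on sp³ C, no adjacent C=O → amine.
  C6H4OH: –OH attached directly to an aromatic ring → phenol (not alcohol); the ring itself is an arene.
Amide appears at: CH(NHCOCH3), CH(CONH2), CH(CONH2) → 3.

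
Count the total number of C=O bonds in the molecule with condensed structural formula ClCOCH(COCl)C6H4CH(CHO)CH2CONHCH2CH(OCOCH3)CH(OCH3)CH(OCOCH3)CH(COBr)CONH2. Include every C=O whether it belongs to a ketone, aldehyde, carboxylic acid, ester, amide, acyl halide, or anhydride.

ClCO: acyl halide, 1 C=O (running total 1).
CH(COCl): acyl halide, 1 C=O (running total 2).
CH(CHO): aldehyde, 1 C=O (running total 3).
CH2CONHCH2: amide, 1 C=O (running total 4).
CH(OCOCH3): ester, 1 C=O (running total 5).
CH(OCOCH3): ester, 1 C=O (running total 6).
CH(COBr): acyl halide, 1 C=O (running total 7).
CONH2: amide, 1 C=O (running total 8).

8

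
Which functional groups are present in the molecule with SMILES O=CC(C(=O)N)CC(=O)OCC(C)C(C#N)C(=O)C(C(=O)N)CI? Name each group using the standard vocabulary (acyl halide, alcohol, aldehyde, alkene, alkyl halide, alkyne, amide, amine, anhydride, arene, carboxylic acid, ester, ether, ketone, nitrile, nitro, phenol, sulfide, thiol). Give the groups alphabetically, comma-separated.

terminal –CHO: carbonyl C bonded to H and C → aldehyde.
pendant –CONH2: carbonyl C bonded to C and N → amide.
–C(=O)–O–C with C on the carbonyl side → ester.
pendant –C≡N: nitrile.
–C(=O)– with carbon on both sides → ketone.
pendant –CONH2: carbonyl C bonded to C and N → amide.
halogen on an sp³ carbon → alkyl halide.

aldehyde, alkyl halide, amide, ester, ketone, nitrile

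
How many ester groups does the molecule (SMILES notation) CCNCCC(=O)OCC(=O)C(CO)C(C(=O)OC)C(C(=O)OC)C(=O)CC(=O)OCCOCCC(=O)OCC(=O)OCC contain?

C–N–C with sp³ carbons and no adjacent C=O → amine (secondary).
–C(=O)–O–C with C on the carbonyl side → ester.
–C(=O)– with carbon on both sides → ketone.
pendant –CH2OH on an sp³ backbone C → alcohol.
pendant –COOCH3: carbonyl C bonded to C and –OCH3 → ester.
pendant –COOCH3: carbonyl C bonded to C and –OCH3 → ester.
–C(=O)– with carbon on both sides → ketone.
–C(=O)–O–C with C on the carbonyl side → ester.
C–O–C with sp³ carbons on both sides and no adjacent C=O → ether.
–C(=O)–O–C with C on the carbonyl side → ester.
–C(=O)OCH2CH3: carbonyl C bonded to C and to –OEt → ester.
Ester appears at: CH2COOCH2, CH(COOCH3), CH(COOCH3), CH2COOCH2, CH2COOCH2, COOCH2CH3 → 6.

6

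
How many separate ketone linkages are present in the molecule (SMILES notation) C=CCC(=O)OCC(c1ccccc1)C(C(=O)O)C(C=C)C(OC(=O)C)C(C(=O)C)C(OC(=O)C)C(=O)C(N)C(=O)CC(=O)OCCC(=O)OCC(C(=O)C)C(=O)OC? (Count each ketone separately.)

C=C double bond → alkene.
–C(=O)–O–C with C on the carbonyl side → ester.
pendant –C6H5: benzene ring → arene.
pendant –COOH: carbonyl C bonded to C and –OH → carboxylic acid.
pendant –CH=CH2: C=C double bond → alkene.
pendant –OC(=O)CH3: an acyloxy group → ester.
pendant –COCH3: carbonyl C bonded to two carbons → ketone.
pendant –OC(=O)CH3: an acyloxy group → ester.
–C(=O)– with carbon on both sides → ketone.
–NH2 on an sp³ carbon with no adjacent C=O → amine.
–C(=O)– with carbon on both sides → ketone.
–C(=O)–O–C with C on the carbonyl side → ester.
–C(=O)–O–C with C on the carbonyl side → ester.
pendant –COCH3: carbonyl C bonded to two carbons → ketone.
–C(=O)OCH3: carbonyl C bonded to C and to –OCH3 → ester (not ketone + ether).
Ketone appears at: CH(COCH3), CO, CO, CH(COCH3) → 4.

4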